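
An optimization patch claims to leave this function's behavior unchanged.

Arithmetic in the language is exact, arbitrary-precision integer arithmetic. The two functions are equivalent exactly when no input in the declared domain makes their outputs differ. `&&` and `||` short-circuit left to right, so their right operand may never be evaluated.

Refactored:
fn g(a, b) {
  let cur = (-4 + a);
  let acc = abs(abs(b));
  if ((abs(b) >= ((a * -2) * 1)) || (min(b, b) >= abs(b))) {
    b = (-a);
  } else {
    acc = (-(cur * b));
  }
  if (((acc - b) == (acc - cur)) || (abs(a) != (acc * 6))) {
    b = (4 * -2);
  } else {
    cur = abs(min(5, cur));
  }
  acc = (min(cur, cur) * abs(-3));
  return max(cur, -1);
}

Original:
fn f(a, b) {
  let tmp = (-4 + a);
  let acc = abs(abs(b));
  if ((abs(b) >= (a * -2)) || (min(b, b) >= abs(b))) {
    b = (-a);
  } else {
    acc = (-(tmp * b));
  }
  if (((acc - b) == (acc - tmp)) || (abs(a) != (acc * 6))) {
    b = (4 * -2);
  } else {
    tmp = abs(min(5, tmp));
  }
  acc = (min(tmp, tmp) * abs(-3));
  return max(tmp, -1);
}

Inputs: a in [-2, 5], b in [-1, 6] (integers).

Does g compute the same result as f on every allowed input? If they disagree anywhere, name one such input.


Comparing the listings, the differences include: arithmetic usage differs; and constant usage differs; and local variable names differ.
One worked example (a=1, b=-1) — f: tmp := -3 | acc := 1 | ((abs(b) >= (a * -2)) || (min(b, b) >= abs(b))): true | b := -1 | (((acc - b) == (acc - tmp)) || (abs(a) != (acc * 6))): true | b := -8 | acc := -9 | result -1; g: cur := -3 | acc := 1 | ((abs(b) >= ((a * -2) * 1)) || (min(b, b) >= abs(b))): true | b := -1 | (((acc - b) == (acc - cur)) || (abs(a) != (acc * 6))): true | b := -8 | acc := -9 | result -1; agreement on -1.
Across all 64 domain points the two functions coincide.
verdict: equivalent


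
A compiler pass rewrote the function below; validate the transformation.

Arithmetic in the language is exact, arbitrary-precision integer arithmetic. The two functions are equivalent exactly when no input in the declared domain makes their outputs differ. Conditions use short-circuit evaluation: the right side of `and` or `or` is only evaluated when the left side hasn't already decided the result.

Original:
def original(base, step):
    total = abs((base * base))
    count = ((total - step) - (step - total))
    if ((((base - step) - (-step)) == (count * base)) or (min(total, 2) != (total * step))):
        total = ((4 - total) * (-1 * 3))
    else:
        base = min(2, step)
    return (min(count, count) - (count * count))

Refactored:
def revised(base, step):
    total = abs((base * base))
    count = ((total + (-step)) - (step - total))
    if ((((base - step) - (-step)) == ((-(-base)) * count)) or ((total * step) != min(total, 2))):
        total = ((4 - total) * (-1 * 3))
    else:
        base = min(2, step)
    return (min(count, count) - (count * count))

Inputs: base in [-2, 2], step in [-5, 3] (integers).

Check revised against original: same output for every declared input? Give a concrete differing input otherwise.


Equivalent — the differences include arithmetic usage differs, yet no declared input distinguishes the two.
Tracing base=1, step=0: original: total := 1 | count := 2 | ((((base - step) - (-step)) == (count * base)) or (min(total, 2) != (total * step))): true | total := -9 | result -2 | revised: total := 1 | count := 2 | ((((base - step) - (-step)) == ((-(-base)) * count)) or ((total * step) != min(total, 2))): true | total := -9 | result -2 — matching result -2.
An exhaustive pass over the 45 declared inputs shows identical outputs.
verdict: equivalent


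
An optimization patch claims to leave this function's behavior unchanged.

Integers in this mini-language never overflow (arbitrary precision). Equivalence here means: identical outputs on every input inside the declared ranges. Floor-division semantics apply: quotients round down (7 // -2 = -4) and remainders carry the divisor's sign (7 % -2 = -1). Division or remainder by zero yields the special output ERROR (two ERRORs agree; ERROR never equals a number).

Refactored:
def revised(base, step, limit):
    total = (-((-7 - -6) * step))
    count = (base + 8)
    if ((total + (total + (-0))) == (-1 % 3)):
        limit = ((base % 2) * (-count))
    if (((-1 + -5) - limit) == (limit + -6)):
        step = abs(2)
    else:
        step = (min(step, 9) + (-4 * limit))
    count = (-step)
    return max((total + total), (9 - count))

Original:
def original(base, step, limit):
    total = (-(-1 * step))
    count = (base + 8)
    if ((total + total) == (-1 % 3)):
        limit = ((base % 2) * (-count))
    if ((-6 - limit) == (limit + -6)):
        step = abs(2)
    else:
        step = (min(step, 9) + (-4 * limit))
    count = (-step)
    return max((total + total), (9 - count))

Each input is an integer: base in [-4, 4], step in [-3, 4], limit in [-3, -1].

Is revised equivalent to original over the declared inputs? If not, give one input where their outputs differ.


Reading the diff, among the changes: constant usage differs, and arithmetic usage differs.
Tracing base=-1, step=-3, limit=-3: original: total=-3, then count=7, then ((total + total) == (-1 % 3)) is false, then ((-6 - limit) == (limit + -6)) is false, then step=9, then count=-9, then returns 18 | revised: total=-3, then count=7, then ((total + (total + (-0))) == (-1 % 3)) is false, then (((-1 + -5) - limit) == (limit + -6)) is false, then step=9, then count=-9, then returns 18 — matching result 18.
An exhaustive pass over the 216 declared inputs shows identical outputs.
verdict: equivalent


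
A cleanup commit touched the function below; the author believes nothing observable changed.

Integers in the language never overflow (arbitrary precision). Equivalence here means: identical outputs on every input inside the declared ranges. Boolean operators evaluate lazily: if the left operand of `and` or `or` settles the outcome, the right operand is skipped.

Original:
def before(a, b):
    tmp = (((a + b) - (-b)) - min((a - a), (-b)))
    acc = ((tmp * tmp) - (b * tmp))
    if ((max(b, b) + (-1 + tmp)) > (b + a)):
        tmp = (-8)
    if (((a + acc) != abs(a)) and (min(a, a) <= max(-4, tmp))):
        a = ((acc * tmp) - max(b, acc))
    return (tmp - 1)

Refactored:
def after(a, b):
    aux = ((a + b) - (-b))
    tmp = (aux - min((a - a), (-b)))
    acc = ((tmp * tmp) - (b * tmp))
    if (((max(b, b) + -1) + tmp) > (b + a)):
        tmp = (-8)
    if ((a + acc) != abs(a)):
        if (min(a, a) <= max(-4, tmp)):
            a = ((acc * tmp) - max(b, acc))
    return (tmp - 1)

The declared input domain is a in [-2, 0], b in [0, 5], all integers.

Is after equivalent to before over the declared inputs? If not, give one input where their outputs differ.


Behavior is preserved: although boolean connective usage differs; also statement counts differ; also local variable names differ; also branching structure differs, the outputs never diverge.
Spot check at a=0, b=5 — before: tmp becomes 15; next acc becomes 150; next ((max(b, b) + (-1 + tmp)) > (b + a)) evaluates to true; next tmp becomes -8; next (((a + acc) != abs(a)) and (min(a, a) <= max(-4, tmp))) evaluates to false; next final value -9. after: aux becomes 10; next tmp becomes 15; next acc becomes 150; next (((max(b, b) + -1) + tmp) > (b + a)) evaluates to true; next tmp becomes -8; next ((a + acc) != abs(a)) evaluates to true; next (min(a, a) <= max(-4, tmp)) evaluates to false; next final value -9. Both give -9.
Every one of the 18 inputs gives matching results.
verdict: equivalent


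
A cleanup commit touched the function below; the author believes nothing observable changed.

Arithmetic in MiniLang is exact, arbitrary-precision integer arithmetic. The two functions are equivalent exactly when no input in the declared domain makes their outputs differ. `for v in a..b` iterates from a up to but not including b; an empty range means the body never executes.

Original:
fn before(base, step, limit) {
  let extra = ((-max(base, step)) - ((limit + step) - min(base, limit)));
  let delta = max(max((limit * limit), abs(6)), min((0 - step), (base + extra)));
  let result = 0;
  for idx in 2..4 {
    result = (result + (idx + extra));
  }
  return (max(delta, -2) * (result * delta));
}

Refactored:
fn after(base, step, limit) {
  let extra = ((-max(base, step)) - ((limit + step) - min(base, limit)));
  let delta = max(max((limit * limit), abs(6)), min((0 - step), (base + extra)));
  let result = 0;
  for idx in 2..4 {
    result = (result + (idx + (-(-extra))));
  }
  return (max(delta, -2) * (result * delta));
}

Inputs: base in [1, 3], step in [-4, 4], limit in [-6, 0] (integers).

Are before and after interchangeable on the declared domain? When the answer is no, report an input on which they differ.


Differences: same computation, different form — yet all 189 inputs agree.
verdict: equivalent


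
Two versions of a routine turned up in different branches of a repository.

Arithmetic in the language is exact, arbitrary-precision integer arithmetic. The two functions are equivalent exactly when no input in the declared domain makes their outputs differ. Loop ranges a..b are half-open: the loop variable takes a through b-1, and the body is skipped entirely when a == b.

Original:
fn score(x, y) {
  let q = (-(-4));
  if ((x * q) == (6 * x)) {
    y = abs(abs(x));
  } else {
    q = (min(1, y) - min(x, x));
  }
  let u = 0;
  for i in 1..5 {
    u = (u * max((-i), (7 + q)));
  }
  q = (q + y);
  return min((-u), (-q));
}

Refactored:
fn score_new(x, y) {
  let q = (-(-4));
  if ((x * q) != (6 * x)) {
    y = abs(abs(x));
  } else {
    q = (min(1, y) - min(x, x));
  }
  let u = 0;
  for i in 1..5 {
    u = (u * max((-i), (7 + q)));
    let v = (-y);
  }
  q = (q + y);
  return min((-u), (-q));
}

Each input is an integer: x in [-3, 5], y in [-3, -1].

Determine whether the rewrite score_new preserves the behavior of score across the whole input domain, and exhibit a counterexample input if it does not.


Run the pair on x=-3, y=-3.
score: q=4, then ((x * q) == (6 * x)) is false, then q=0, then u=0, then (i=1), then u=0, then (i=2), then u=0, then (i=3), then u=0, then (i=4), then u=0, then q=-3, then returns 0
score_new: q=4, then ((x * q) != (6 * x)) is true, then y=3, then u=0, then (i=1), then u=0, then v=-3, then (i=2), then u=0, then v=-3, then (i=3), then u=0, then v=-3, then (i=4), then u=0, then v=-3, then q=7, then returns -7
0 vs -7 — the two versions disagree here.
verdict: not equivalent; witness: x=-3, y=-3


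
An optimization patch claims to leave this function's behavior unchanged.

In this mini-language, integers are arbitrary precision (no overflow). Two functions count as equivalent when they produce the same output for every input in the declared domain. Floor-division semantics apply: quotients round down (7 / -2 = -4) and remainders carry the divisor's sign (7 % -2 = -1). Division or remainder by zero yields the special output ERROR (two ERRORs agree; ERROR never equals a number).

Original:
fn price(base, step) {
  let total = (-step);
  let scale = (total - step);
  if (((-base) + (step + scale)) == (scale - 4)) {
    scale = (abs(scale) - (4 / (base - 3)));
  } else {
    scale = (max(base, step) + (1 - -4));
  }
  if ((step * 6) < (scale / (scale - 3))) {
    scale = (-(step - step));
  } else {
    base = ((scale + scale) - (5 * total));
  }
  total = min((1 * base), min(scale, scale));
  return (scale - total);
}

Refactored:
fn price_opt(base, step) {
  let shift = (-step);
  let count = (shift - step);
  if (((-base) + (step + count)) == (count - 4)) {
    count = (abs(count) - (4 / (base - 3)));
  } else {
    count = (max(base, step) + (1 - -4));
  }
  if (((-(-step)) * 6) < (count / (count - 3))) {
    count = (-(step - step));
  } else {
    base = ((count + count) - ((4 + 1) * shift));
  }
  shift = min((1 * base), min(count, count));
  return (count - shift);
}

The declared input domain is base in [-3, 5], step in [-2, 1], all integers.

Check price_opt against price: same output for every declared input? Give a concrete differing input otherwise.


Reading the diff, among the changes: constant usage differs; also arithmetic usage differs; also local variable names differ.
Tracing base=-2, step=-2: price: total=2, then scale=4, then (((-base) + (step + scale)) == (scale - 4)) is false, then scale=3, then a zero divisor aborts: ERROR | price_opt: shift=2, then count=4, then (((-base) + (step + count)) == (count - 4)) is false, then count=3, then a zero divisor aborts: ERROR — matching result ERROR.
Every one of the 36 inputs gives matching results.
verdict: equivalent


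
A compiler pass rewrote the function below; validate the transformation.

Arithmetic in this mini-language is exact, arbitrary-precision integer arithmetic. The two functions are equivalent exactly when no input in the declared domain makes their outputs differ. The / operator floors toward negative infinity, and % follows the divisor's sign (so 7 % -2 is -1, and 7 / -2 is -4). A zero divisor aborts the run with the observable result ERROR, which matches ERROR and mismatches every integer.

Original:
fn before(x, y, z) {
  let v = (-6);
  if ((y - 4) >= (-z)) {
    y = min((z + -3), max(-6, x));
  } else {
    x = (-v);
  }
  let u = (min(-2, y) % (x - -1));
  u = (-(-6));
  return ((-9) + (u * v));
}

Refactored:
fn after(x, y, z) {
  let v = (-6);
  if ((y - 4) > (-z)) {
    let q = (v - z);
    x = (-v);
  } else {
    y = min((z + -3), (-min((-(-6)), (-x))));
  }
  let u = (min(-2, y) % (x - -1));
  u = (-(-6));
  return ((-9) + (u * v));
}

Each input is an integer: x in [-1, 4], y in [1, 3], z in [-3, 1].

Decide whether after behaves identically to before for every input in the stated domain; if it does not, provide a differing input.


Run the pair on x=-1, y=1, z=-3.
before: v := -6 | ((y - 4) >= (-z)): false | x := 6 | u := 5 | u := 6 | result -45
after: v := -6 | ((y - 4) > (-z)): false | y := -6 | divide-by-zero, output ERROR
-45 and ERROR differ, so these are not the same function on this domain.
verdict: not equivalent; witness: x=-1, y=1, z=-3


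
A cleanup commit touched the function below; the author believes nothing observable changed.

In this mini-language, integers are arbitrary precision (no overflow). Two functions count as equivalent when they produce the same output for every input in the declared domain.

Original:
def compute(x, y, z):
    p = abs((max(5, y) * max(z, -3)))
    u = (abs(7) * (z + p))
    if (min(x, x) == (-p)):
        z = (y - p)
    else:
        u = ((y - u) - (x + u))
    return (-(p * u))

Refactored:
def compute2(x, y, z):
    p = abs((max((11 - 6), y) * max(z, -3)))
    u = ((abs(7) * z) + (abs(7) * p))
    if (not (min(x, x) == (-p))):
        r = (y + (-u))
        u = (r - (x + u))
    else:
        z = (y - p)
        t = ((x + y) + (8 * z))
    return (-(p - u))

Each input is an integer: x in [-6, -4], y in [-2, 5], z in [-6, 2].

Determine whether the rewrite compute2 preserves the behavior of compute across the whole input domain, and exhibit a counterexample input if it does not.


x=-6, y=-2, z=-6 yields 1830 from compute but -137 from compute2.
verdict: not equivalent; witness: x=-6, y=-2, z=-6


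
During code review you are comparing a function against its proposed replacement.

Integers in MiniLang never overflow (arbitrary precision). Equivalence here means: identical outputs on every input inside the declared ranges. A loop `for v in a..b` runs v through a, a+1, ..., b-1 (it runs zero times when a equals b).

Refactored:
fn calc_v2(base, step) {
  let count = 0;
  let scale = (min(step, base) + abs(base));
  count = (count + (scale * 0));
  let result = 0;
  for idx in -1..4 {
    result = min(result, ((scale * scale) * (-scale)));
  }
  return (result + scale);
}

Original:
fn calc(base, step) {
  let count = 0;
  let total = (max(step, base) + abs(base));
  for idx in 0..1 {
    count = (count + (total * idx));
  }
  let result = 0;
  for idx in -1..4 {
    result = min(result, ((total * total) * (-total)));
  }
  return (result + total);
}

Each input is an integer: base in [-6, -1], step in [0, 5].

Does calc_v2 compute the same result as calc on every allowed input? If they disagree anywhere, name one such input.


Try base=-6, step=0.
calc: count = 0; total = 6; [idx=0]; count = 0; result = 0; [idx=-1]; result = -216; [idx=0]; result = -216; [idx=1]; result = -216; [idx=2]; result = -216; [idx=3]; result = -216; return -210
calc_v2: count = 0; scale = 0; count = 0; result = 0; [idx=-1]; result = 0; [idx=0]; result = 0; [idx=1]; result = 0; [idx=2]; result = 0; [idx=3]; result = 0; return 0
-210 vs 0 — the two versions disagree here.
verdict: not equivalent; witness: base=-6, step=0


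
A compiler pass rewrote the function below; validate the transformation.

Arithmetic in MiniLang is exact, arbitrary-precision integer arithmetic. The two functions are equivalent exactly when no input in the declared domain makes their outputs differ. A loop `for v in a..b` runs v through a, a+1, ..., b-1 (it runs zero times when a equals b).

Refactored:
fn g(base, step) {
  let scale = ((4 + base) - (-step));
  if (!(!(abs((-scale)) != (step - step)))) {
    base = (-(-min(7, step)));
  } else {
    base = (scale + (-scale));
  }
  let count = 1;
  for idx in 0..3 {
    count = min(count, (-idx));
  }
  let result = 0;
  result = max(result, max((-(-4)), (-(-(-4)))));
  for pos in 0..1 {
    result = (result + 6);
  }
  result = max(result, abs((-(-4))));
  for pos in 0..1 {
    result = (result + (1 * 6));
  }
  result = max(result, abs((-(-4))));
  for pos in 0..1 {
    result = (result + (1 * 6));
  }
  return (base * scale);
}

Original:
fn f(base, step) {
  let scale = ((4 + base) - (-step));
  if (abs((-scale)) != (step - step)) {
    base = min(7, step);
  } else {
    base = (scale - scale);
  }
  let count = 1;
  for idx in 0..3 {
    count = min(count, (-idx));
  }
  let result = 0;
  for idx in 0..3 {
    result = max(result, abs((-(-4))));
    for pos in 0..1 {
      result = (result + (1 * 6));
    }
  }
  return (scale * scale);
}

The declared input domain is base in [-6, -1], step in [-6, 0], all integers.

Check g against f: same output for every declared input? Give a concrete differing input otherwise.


Run the pair on base=-6, step=-6.
f: scale := -8 | (abs((-scale)) != (step - step)): true | base := -6 | count := 1 | iter idx=0: | count := 0 | iter idx=1: | count := -1 | iter idx=2: | count := -2 | result := 0 | iter idx=0: | result := 4 | iter pos=0: | result := 10 | iter idx=1: | result := 10 | iter pos=0: | result := 16 | iter idx=2: | result := 16 | iter pos=0: | result := 22 | result 64
g: scale := -8 | (!(!(abs((-scale)) != (step - step)))): true | base := -6 | count := 1 | iter idx=0: | count := 0 | iter idx=1: | count := -1 | iter idx=2: | count := -2 | result := 0 | result := 4 | iter pos=0: | result := 10 | result := 10 | iter pos=0: | result := 16 | result := 16 | iter pos=0: | result := 22 | result 48
64 and 48 differ, so these are not the same function on this domain.
verdict: not equivalent; witness: base=-6, step=-6


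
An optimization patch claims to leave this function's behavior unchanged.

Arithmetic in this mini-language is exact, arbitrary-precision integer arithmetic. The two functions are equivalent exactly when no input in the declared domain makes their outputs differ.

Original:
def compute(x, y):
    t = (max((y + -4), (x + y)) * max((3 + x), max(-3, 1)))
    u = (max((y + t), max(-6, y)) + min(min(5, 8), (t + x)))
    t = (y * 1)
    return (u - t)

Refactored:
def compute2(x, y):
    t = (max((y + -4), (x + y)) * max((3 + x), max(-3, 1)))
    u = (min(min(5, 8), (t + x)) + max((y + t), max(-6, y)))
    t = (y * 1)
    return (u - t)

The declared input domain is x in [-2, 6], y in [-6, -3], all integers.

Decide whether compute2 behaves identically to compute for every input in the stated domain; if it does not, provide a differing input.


Differences: same computation, different form — yet all 36 inputs agree.
verdict: equivalent


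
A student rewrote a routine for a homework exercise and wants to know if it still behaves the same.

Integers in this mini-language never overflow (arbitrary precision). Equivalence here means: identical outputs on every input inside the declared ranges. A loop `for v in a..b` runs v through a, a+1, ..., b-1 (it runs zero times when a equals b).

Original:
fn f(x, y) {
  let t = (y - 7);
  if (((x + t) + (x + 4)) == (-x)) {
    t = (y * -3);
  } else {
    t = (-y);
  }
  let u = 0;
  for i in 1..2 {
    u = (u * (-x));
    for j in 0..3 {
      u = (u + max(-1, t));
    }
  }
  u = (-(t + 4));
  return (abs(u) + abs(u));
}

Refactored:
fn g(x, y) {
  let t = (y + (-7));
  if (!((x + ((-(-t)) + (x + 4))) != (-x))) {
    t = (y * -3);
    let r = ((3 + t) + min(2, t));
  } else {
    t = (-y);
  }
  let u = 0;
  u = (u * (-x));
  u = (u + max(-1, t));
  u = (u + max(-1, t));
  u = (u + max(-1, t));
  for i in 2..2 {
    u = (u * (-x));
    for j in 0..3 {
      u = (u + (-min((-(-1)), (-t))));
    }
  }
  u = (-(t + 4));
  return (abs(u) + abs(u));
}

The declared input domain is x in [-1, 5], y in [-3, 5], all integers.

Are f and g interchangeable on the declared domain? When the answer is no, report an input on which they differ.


Equivalent — the differences include loop structure differs, constant usage differs, statement counts differ, local variable names differ, comparison usage differs, boolean connective usage differs, arithmetic usage differs, min/max/abs usage differs, yet no declared input distinguishes the two.
One worked example (x=5, y=-2) — f: t=-9, then (((x + t) + (x + 4)) == (-x)) is false, then t=2, then u=0, then (i=1), then u=0, then (j=0), then u=2, then (j=1), then u=4, then (j=2), then u=6, then u=-6, then returns 12; g: t=-9, then (!((x + ((-(-t)) + (x + 4))) != (-x))) is false, then t=2, then u=0, then u=0, then u=2, then u=4, then u=6, then the loop over i runs zero times, then u=-6, then returns 12; agreement on 12.
Checked all 63 inputs in the declared domain: the outputs agree on every one.
verdict: equivalent


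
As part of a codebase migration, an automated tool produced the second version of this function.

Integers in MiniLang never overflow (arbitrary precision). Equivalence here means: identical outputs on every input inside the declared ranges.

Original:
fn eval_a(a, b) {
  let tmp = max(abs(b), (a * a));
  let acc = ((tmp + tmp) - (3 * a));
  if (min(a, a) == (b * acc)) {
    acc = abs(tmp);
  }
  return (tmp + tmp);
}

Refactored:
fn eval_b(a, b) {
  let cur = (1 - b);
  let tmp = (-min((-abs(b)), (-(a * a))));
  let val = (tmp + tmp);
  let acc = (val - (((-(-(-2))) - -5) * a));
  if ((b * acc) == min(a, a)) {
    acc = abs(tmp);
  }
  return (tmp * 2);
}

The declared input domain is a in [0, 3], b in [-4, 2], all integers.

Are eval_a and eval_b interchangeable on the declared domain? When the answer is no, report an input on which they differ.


Equivalent — the differences include constant usage differs, and arithmetic usage differs, and local variable names differ, and statement counts differ, and min/max/abs usage differs, yet no declared input distinguishes the two.
Tracing a=0, b=2: eval_a: tmp := 2 | acc := 4 | (min(a, a) == (b * acc)): false | result 4 | eval_b: cur := -1 | tmp := 2 | val := 4 | acc := 4 | ((b * acc) == min(a, a)): false | result 4 — matching result 4.
An exhaustive pass over the 28 declared inputs shows identical outputs.
verdict: equivalent


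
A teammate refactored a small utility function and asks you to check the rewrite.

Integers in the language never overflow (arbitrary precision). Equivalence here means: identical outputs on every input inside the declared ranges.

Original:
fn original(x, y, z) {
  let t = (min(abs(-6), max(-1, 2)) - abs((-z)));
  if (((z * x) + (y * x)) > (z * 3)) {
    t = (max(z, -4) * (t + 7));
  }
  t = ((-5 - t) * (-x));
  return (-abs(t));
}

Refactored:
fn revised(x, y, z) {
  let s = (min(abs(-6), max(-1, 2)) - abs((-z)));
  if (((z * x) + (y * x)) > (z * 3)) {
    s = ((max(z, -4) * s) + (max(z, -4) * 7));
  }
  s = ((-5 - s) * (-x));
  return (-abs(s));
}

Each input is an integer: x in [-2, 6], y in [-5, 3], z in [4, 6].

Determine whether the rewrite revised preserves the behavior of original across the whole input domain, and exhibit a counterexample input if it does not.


Equivalent — the differences include arithmetic usage differs; and min/max/abs usage differs; and constant usage differs; and local variable names differ, yet no declared input distinguishes the two.
Tracing x=5, y=-1, z=4: original: t=-2, then (((z * x) + (y * x)) > (z * 3)) is true, then t=20, then t=125, then returns -125 | revised: s=-2, then (((z * x) + (y * x)) > (z * 3)) is true, then s=20, then s=125, then returns -125 — matching result -125.
Every one of the 243 inputs gives matching results.
verdict: equivalent


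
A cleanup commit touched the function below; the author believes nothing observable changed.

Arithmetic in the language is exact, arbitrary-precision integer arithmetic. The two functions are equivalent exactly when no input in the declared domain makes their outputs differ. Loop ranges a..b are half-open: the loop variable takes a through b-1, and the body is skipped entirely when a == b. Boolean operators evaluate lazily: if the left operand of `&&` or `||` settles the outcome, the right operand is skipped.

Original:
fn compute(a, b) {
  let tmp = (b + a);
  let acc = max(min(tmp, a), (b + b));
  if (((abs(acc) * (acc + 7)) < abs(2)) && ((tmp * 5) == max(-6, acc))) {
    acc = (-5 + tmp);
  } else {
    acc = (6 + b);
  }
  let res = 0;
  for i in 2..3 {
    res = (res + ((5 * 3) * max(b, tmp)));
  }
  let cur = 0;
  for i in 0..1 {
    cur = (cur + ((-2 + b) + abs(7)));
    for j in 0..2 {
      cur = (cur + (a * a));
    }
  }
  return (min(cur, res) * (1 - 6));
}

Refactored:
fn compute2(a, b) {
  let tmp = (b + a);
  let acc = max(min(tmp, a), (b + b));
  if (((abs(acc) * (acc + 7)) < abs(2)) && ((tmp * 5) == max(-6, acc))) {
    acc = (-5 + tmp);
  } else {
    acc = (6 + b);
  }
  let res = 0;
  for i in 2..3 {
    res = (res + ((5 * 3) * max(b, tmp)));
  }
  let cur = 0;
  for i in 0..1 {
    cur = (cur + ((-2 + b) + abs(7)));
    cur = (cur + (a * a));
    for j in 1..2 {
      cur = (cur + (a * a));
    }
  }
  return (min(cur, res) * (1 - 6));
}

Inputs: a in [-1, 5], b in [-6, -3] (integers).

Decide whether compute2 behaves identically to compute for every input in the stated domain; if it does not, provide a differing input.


Comparing the listings, the differences include: loop structure differs, arithmetic usage differs, statement counts differ.
One worked example (a=4, b=-5) — compute: tmp becomes -1; next acc becomes -1; next (((abs(acc) * (acc + 7)) < abs(2)) && ((tmp * 5) == max(-6, acc))) evaluates to false; next acc becomes 1; next res becomes 0; next at i=2:; next res becomes -15; next cur becomes 0; next at i=0:; next cur becomes 0; next at j=0:; next cur becomes 16; next at j=1:; next cur becomes 32; next final value 75; compute2: tmp becomes -1; next acc becomes -1; next (((abs(acc) * (acc + 7)) < abs(2)) && ((tmp * 5) == max(-6, acc))) evaluates to false; next acc becomes 1; next res becomes 0; next at i=2:; next res becomes -15; next cur becomes 0; next at i=0:; next cur becomes 0; next cur becomes 16; next at j=1:; next cur becomes 32; next final value 75; agreement on 75.
An exhaustive pass over the 28 declared inputs shows identical outputs.
verdict: equivalent


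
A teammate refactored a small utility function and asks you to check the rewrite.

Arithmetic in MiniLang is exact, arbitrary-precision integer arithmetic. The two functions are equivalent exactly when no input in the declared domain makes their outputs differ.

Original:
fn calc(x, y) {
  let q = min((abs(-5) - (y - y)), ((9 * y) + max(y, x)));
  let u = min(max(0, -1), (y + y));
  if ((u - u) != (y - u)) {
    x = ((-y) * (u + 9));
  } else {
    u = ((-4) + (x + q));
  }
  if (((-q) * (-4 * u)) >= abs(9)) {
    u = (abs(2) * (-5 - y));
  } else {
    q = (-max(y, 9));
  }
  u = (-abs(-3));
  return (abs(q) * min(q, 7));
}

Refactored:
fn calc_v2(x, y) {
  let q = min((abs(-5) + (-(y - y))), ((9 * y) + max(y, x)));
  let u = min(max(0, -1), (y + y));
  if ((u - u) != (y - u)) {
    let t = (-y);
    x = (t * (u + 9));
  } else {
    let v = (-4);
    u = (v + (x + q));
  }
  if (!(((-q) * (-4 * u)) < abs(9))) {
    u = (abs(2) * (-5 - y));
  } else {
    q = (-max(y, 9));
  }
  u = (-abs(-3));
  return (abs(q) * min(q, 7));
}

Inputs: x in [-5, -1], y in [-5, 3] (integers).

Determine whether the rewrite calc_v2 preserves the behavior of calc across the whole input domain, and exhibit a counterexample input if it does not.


Differences: local variable names differ; also arithmetic usage differs; also boolean connective usage differs; also statement counts differ; also comparison usage differs — yet all 45 inputs agree.
verdict: equivalent


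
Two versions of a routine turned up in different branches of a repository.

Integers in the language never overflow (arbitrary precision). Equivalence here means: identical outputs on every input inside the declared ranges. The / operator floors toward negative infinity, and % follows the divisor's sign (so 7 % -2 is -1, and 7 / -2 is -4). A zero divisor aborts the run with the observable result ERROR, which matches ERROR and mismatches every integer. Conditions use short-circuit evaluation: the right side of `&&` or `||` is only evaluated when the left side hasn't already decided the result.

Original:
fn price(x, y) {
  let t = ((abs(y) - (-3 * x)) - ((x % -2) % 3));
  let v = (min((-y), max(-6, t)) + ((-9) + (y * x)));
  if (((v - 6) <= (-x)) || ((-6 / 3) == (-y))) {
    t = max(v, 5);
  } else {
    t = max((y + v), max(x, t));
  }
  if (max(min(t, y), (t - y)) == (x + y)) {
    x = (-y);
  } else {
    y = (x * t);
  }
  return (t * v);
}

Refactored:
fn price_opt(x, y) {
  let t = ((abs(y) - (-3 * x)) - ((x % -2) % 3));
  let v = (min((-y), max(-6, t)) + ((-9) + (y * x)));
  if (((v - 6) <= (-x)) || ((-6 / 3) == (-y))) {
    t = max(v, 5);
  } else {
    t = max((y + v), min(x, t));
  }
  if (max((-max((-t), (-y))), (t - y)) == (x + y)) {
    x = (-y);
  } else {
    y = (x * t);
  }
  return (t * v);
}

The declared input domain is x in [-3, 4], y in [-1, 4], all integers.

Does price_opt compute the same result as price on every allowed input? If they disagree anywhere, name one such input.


Consider the input x=4, y=4.
price: t := 16 | v := 3 | (((v - 6) <= (-x)) || ((-6 / 3) == (-y))): false | t := 16 | (max(min(t, y), (t - y)) == (x + y)): false | y := 64 | result 48
price_opt: t := 16 | v := 3 | (((v - 6) <= (-x)) || ((-6 / 3) == (-y))): false | t := 7 | (max((-max((-t), (-y))), (t - y)) == (x + y)): false | y := 28 | result 21
48 vs 21 — the two versions disagree here.
verdict: not equivalent; witness: x=4, y=4


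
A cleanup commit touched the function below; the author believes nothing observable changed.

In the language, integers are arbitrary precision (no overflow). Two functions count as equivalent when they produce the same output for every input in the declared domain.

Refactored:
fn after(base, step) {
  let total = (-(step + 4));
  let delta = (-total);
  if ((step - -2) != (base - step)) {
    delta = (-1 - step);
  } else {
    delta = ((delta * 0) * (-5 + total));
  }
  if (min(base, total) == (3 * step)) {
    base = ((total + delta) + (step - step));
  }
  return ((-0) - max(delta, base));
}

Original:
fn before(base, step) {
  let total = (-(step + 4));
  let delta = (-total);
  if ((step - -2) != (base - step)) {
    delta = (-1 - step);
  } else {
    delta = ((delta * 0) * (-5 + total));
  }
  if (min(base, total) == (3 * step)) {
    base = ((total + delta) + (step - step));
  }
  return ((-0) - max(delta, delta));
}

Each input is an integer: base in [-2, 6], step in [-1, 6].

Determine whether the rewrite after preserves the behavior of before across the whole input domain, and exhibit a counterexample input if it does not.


Not equivalent: base=-2, step=2 separates them (3 vs 2).
before: total becomes -6; next delta becomes 6; next ((step - -2) != (base - step)) evaluates to true; next delta becomes -3; next (min(base, total) == (3 * step)) evaluates to false; next final value 3
after: total becomes -6; next delta becomes 6; next ((step - -2) != (base - step)) evaluates to true; next delta becomes -3; next (min(base, total) == (3 * step)) evaluates to false; next final value 2
verdict: not equivalent; witness: base=-2, step=2


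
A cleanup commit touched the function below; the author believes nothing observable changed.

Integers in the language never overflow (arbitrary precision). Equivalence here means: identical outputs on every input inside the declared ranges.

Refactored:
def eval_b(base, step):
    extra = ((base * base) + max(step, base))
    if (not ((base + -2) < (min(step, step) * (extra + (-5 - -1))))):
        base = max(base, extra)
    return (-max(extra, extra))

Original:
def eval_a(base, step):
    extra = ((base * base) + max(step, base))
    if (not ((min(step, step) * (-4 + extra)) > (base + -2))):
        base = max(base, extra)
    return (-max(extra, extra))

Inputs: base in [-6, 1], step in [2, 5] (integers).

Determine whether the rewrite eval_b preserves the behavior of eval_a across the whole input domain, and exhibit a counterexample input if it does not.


Reading the diff, among the changes: constant usage differs; arithmetic usage differs; comparison usage differs.
Tracing base=-4, step=3: eval_a: extra := 19 | (not ((min(step, step) * (-4 + extra)) > (base + -2))): false | result -19 | eval_b: extra := 19 | (not ((base + -2) < (min(step, step) * (extra + (-5 - -1))))): false | result -19 — matching result -19.
An exhaustive pass over the 32 declared inputs shows identical outputs.
verdict: equivalent


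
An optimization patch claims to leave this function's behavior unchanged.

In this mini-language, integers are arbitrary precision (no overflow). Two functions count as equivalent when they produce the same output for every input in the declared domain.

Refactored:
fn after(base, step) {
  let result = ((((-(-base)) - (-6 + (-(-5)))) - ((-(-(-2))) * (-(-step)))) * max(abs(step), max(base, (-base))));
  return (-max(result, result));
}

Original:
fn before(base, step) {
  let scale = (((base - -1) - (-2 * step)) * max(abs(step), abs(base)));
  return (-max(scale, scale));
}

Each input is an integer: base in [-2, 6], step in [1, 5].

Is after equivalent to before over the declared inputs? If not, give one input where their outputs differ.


The two versions differ — the changes include constant usage differs, arithmetic usage differs, min/max/abs usage differs, local variable names differ.
One worked example (base=6, step=1) — before: scale = 54; return -54; after: result = 54; return -54; agreement on -54.
Sweeping the whole domain (45 inputs) finds no disagreement.
verdict: equivalent


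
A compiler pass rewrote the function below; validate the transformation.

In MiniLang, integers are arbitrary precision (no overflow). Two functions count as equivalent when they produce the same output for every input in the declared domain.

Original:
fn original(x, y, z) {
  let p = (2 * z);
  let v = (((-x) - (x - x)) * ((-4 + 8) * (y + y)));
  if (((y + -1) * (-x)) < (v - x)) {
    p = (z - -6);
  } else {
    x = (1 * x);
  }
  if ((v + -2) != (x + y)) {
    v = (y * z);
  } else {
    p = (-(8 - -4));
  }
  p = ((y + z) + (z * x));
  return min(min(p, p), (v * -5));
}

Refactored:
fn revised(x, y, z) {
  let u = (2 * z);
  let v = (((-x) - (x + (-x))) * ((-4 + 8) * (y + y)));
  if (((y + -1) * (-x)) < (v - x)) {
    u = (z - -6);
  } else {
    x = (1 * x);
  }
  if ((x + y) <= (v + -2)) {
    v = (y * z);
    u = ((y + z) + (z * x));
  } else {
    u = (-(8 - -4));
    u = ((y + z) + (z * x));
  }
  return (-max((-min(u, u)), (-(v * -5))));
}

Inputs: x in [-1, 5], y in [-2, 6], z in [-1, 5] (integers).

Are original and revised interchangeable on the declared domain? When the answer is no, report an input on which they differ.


There is a counterexample at x=-1, y=-2, z=-1: -10 on one side, -2 on the other.
original: p=-2, then v=-16, then (((y + -1) * (-x)) < (v - x)) is false, then x=-1, then ((v + -2) != (x + y)) is true, then v=2, then p=-2, then returns -10
revised: u=-2, then v=-16, then (((y + -1) * (-x)) < (v - x)) is false, then x=-1, then ((x + y) <= (v + -2)) is false, then u=-12, then u=-2, then returns -2
verdict: not equivalent; witness: x=-1, y=-2, z=-1


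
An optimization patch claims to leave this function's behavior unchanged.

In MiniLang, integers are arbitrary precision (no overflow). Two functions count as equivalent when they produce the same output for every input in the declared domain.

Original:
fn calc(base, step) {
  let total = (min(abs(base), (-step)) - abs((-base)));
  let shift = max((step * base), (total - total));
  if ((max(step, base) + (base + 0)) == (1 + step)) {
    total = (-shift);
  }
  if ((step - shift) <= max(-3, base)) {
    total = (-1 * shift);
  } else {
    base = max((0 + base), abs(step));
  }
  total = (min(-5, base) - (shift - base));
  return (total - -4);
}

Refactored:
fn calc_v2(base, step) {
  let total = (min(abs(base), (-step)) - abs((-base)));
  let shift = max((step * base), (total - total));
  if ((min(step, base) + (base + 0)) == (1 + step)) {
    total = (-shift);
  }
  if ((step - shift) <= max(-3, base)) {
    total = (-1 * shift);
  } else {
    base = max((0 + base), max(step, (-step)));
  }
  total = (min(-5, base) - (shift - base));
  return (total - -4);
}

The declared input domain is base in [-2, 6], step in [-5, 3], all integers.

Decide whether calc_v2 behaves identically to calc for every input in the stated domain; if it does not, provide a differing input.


Although `max(step, base)` became `min(step, base)`, no input in the stated domain can expose it.
Tracing base=-1, step=-2: calc: total = 0; shift = 2; ((max(step, base) + (base + 0)) == (1 + step)) -> false; ((step - shift) <= max(-3, base)) -> true; total = -2; total = -8; return -4 | calc_v2: total = 0; shift = 2; ((min(step, base) + (base + 0)) == (1 + step)) -> false; ((step - shift) <= max(-3, base)) -> true; total = -2; total = -8; return -4 — matching result -4.
Across all 81 domain points the two functions coincide.
verdict: equivalent


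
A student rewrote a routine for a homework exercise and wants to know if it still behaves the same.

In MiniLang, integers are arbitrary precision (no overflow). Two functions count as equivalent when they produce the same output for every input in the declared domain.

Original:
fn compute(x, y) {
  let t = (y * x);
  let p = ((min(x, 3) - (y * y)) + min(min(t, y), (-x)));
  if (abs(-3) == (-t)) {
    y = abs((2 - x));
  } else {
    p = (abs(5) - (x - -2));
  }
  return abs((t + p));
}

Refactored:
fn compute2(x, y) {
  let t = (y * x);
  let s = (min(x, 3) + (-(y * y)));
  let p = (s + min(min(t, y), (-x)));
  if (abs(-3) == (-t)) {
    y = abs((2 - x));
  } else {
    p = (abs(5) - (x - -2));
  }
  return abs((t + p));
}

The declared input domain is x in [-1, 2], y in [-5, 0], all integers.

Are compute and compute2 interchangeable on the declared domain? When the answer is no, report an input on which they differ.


Equivalent — the differences include statement counts differ, plus local variable names differ, plus arithmetic usage differs, yet no declared input distinguishes the two.
One worked example (x=1, y=-2) — compute: t becomes -2; next p becomes -5; next (abs(-3) == (-t)) evaluates to false; next p becomes 2; next final value 0; compute2: t becomes -2; next s becomes -3; next p becomes -5; next (abs(-3) == (-t)) evaluates to false; next p becomes 2; next final value 0; agreement on 0.
Across all 24 domain points the two functions coincide.
verdict: equivalent


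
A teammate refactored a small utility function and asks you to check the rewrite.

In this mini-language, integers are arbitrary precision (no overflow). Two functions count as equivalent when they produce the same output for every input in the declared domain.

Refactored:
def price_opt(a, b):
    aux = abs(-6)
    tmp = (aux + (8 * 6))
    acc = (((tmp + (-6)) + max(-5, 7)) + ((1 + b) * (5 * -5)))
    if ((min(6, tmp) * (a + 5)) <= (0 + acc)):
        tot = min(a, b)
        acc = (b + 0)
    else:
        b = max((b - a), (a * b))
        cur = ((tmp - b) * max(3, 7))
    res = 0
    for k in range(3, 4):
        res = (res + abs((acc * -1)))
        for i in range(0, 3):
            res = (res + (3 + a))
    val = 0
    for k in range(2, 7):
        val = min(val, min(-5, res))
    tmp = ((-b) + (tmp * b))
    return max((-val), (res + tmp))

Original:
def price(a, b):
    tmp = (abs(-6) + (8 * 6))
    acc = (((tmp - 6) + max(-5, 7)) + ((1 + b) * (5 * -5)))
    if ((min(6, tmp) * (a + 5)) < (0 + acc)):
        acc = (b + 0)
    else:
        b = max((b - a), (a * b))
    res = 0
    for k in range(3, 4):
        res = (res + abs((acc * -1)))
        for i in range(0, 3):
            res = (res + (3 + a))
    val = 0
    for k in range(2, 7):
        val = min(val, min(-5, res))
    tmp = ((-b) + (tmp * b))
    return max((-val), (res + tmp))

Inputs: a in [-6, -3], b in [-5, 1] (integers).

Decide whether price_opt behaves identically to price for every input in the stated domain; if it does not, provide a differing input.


Equivalent. The suspicious edit (`((min(6, tmp) * (a + 5)) < (0 + acc))` became `((min(6, tmp) * (a + 5)) <= (0 + acc))`) never changes the result for any input inside the declared domain.
Checked all 28 inputs in the declared domain: the outputs agree on every one.
Tracing a=-6, b=-4: price: tmp = 54; acc = 130; ((min(6, tmp) * (a + 5)) < (0 + acc)) -> true; acc = -4; res = 0; [k=3]; res = 4; [i=0]; res = 1; [i=1]; res = -2; [i=2]; res = -5; val = 0; [k=2]; val = -5; [k=3]; val = -5; [k=4]; val = -5; [k=5]; val = -5; [k=6]; val = -5; tmp = -212; return 5 | price_opt: aux = 6; tmp = 54; acc = 130; ((min(6, tmp) * (a + 5)) <= (0 + acc)) -> true; tot = -6; acc = -4; res = 0; [k=3]; res = 4; [i=0]; res = 1; [i=1]; res = -2; [i=2]; res = -5; val = 0; [k=2]; val = -5; [k=3]; val = -5; [k=4]; val = -5; [k=5]; val = -5; [k=6]; val = -5; tmp = -212; return 5 — matching result 5.
verdict: equivalent
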